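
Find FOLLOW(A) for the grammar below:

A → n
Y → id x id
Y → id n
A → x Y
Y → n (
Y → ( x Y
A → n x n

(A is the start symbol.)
A is the start symbol, so $ ∈ FOLLOW(A).
A does not occur on any right-hand side.

Taking the union: FOLLOW(A) = { $ }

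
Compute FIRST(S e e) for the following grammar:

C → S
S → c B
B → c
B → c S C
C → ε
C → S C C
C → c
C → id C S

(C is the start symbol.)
FIRST sets of the non-terminals involved (from the grammar, by fixed-point iteration):
  FIRST(S) = { 'c' }

To compute FIRST(S e e), process the symbols left to right:
Symbol S is a non-terminal. Add FIRST(S) \ {ε} = { 'c' }
S is not nullable (ε ∉ FIRST(S)), so stop here.
FIRST(S e e) = { 'c' }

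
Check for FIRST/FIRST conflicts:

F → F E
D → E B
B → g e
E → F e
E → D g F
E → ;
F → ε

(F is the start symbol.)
Yes. E → F e / E → D g F on { ';', 'e' }; E → F e / E → ';' on { ';' }; E → D g F / E → ';' on { ';' }

FIRST sets of the non-terminals at (or reachable through a nullable prefix from) the front of some alternative:
  FIRST(F) = { ';', 'e', ε }
  FIRST(E) = { ';', 'e' }
  FIRST(D) = { ';', 'e' }

Productions for F:
  F → F E: FIRST = { ';', 'e' }
  F → ε: FIRST = { ε }
Productions for E:
  E → F e: FIRST = { ';', 'e' }
  E → D g F: FIRST = { ';', 'e' }
  E → ;: FIRST = { ';' }
D, B have only one production, so no FIRST/FIRST conflict is possible there.

Conflict for E: E → F e and E → D g F
  Overlap: { ';', 'e' }
Conflict for E: E → F e and E → ;
  Overlap: { ';' }
Conflict for E: E → D g F and E → ;
  Overlap: { ';' }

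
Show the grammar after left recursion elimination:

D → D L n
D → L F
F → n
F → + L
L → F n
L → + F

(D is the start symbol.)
D is directly left-recursive. The standard transformation for
  A → A α₁ | ... | A α_m | β₁ | ... | β_n
is
  A  → β₁ A' | ... | β_n A'
  A' → α₁ A' | ... | α_m A' | ε

D → L F becomes D → L F D'
D → D L n becomes D' → L n D'
Add D' → ε

Productions for other non-terminals are unchanged:
  F → n
  F → + L
  L → F n
  L → + F

Resulting grammar:
D → L F D'
D' → L n D'
D' → ε
F → n
F → + L
L → F n
L → + F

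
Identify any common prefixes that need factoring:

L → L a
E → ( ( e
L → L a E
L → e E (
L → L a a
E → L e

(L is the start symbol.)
Left-factoring is needed when two productions for the same non-terminal
share a common prefix on the right-hand side.

Productions for L:
  L → L a
  L → L a E
  L → e E (
  L → L a a
Productions for E:
  E → ( ( e
  E → L e

Found common prefix 'L a' in productions for L

Answer: Yes, L has productions with common prefix 'L a'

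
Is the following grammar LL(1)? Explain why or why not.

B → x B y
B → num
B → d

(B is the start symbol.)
Yes, the grammar is LL(1).

For B:
  PREDICT(B → x B y) = { 'x' }
  PREDICT(B → num) = { 'num' }
  PREDICT(B → d) = { 'd' }

All predict sets are disjoint. The grammar IS LL(1).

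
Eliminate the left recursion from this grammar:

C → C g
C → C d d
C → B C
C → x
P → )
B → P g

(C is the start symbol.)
C → B C C'
C → x C'
C' → g C'
C' → d d C'
C' → ε
P → )
B → P g

C is directly left-recursive. The standard transformation for
  A → A α₁ | ... | A α_m | β₁ | ... | β_n
is
  A  → β₁ A' | ... | β_n A'
  A' → α₁ A' | ... | α_m A' | ε

C → B C becomes C → B C C'
C → x becomes C → x C'
C → C g becomes C' → g C'
C → C d d becomes C' → d d C'
Add C' → ε

Productions for other non-terminals are unchanged:
  P → )
  B → P g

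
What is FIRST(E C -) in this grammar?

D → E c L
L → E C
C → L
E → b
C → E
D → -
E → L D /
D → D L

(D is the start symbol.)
FIRST sets of the non-terminals involved (from the grammar, by fixed-point iteration):
  FIRST(E) = { 'b' }

To compute FIRST(E C -), process the symbols left to right:
Symbol E is a non-terminal. Add FIRST(E) \ {ε} = { 'b' }
E is not nullable (ε ∉ FIRST(E)), so stop here.
FIRST(E C -) = { 'b' }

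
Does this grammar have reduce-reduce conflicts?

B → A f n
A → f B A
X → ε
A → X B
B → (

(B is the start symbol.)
No reduce-reduce conflicts

Augment with B' → B and build the canonical LR(0) collection (I0 = CLOSURE({[B' → . B]}), then GOTO on every symbol after a dot until no new states appear). It has 11 states:
  I0: { [A → . X B], [A → . f B A], [B → . (], [B → . A f n], [B' → . B], [X → .] }  — shift, reduce
  I1: { [B → ( .] }  — reduce
  I2: { [B → A . f n] }  — shift
  I3: { [B' → B .] }  — accept
  I4: { [A → . X B], [A → . f B A], [A → X . B], [B → . (], [B → . A f n], [X → .] }  — shift, reduce
  I5: { [A → . X B], [A → . f B A], [A → f . B A], [B → . (], [B → . A f n], [X → .] }  — shift, reduce
  I6: { [A → . X B], [A → . f B A], [A → f B . A], [X → .] }  — shift, reduce
  I7: { [A → f B A .] }  — reduce
  I8: { [A → X B .] }  — reduce
  I9: { [B → A f . n] }  — shift
  I10: { [B → A f n .] }  — reduce

No state contains more than one complete item.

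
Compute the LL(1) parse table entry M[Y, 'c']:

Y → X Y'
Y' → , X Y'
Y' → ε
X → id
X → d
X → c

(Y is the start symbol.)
Y → X Y'

To find M[Y, 'c'], we find productions for Y where 'c' is in the predict set (PREDICT(N → α) = (FIRST(α) \ {ε}) ∪ (FOLLOW(N) if α ⇒* ε)).

Relevant sets:
  FIRST(X) = { 'c', 'd', 'id' }

Y → X Y': PREDICT = { 'c', 'd', 'id' }
  'c' is in predict set, so this production goes in M[Y, 'c']

M[Y, 'c'] = Y → X Y'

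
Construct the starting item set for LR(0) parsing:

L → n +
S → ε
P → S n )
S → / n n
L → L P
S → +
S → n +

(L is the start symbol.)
{ [L → . L P], [L → . n +], [L' → . L] }

First, augment the grammar with L' → L
I₀ = CLOSURE({ [L' → . L] }):
  [L' → . L] has the dot before L: add [L → . n +], [L → . L P]
No further items can be added.

I₀ = { [L → . L P], [L → . n +], [L' → . L] }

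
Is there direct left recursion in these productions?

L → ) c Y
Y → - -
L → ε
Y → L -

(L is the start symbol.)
L → ) c Y: starts with ')'
Y → - -: starts with '-'
L → ε: starts with ε
Y → L -: starts with L

No direct left recursion found.

Answer: No direct left recursion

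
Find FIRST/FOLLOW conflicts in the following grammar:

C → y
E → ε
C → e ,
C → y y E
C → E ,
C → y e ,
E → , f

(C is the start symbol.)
Yes. E → ',' f with FOLLOW(E) on { ',' }

Nullable non-terminals: E.

E: nullable alternative(s) E → ε; FOLLOW(E) = { $, ',' }
  E → ε: FIRST \ {ε} = { } — this is the only nullable alternative, skip
  E → , f: FIRST \ {ε} = { ',' } — overlaps FOLLOW(E) on { ',' }: CONFLICT

C has no nullable alternative, so no FIRST/FOLLOW check is needed there.

So the grammar has 1 FIRST/FOLLOW conflict (marked CONFLICT above).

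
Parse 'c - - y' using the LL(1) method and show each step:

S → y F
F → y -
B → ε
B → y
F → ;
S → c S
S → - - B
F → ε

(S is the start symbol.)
Stack is shown with the top on the left.

Stack    Input      Action
--------------------------
S $      c - - y $  output S → c S
c S $    c - - y $  match 'c'
S $      - - y $    output S → - - B
- - B $  - - y $    match '-'
- B $    - y $      match '-'
B $      y $        output B → y
y $      y $        match 'y'
$        $          accept

The string is accepted.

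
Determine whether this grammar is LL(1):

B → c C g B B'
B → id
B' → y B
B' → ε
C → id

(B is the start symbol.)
No. Predict set conflict for B': { 'y' }

A grammar is LL(1) if for each non-terminal N with multiple productions, the predict sets of those productions are pairwise disjoint, where PREDICT(N → α) = (FIRST(α) \ {ε}) ∪ (FOLLOW(N) if α ⇒* ε).

Relevant sets:
  FOLLOW(B') = { $, 'y' }

For B:
  PREDICT(B → c C g B B') = { 'c' }
  PREDICT(B → id) = { 'id' }
For B':
  PREDICT(B' → y B) = { 'y' }
  PREDICT(B' → ε) = { $, 'y' }
C has a single production, so nothing to check there.

Conflict found: Predict set conflict for B': { 'y' }
The grammar is NOT LL(1).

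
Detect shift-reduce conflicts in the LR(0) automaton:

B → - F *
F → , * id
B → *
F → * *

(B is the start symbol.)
No shift-reduce conflicts

Augment with B' → B and build the canonical LR(0) collection (I0 = CLOSURE({[B' → . B]}), then GOTO on every symbol after a dot until no new states appear). It has 11 states:
  I0: { [B → . *], [B → . - F *], [B' → . B] }  — shift
  I1: { [B → * .] }  — reduce
  I2: { [B → - . F *], [F → . * *], [F → . , * id] }  — shift
  I3: { [B' → B .] }  — accept
  I4: { [F → * . *] }  — shift
  I5: { [F → , . * id] }  — shift
  I6: { [B → - F . *] }  — shift
  I7: { [B → - F * .] }  — reduce
  I8: { [F → , * . id] }  — shift
  I9: { [F → , * id .] }  — reduce
  I10: { [F → * * .] }  — reduce

No state contains both a complete item and a shift item.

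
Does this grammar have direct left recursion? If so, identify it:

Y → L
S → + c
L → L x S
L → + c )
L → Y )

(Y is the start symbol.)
Direct left recursion occurs when N → N α for some non-terminal N (the right-hand side begins with the left-hand side itself).

Y → L: starts with L
S → + c: starts with '+'
L → L x S: LEFT RECURSIVE (starts with L)
L → + c ): starts with '+'
L → Y ): starts with Y

The grammar has direct left recursion on: L.

Answer: Yes, L is left-recursive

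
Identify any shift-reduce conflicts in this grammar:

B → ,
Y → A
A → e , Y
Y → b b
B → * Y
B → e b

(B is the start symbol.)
No shift-reduce conflicts

Augment with B' → B and build the canonical LR(0) collection (I0 = CLOSURE({[B' → . B]}), then GOTO on every symbol after a dot until no new states appear). It has 13 states:
  I0: { [B → . * Y], [B → . ,], [B → . e b], [B' → . B] }  — shift
  I1: { [A → . e , Y], [B → * . Y], [Y → . A], [Y → . b b] }  — shift
  I2: { [B → , .] }  — reduce
  I3: { [B' → B .] }  — accept
  I4: { [B → e . b] }  — shift
  I5: { [B → e b .] }  — reduce
  I6: { [Y → A .] }  — reduce
  I7: { [B → * Y .] }  — reduce
  I8: { [Y → b . b] }  — shift
  I9: { [A → e . , Y] }  — shift
  I10: { [A → . e , Y], [A → e , . Y], [Y → . A], [Y → . b b] }  — shift
  I11: { [A → e , Y .] }  — reduce
  I12: { [Y → b b .] }  — reduce

No state contains both a complete item and a shift item.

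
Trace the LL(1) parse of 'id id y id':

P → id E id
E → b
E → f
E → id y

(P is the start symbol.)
LL(1) parsing maintains a stack (initially the start symbol over $) and the input. At each step: if the stack top is a terminal, match it against the current input token; if it is a non-terminal N, replace it with the RHS of M[N, lookahead] (the unique production whose predict set contains the lookahead).

Stack is shown with the top on the left.

Stack      Input         Action
-------------------------------
P $        id id y id $  output P → id E id
id E id $  id id y id $  match 'id'
E id $     id y id $     output E → id y
id y id $  id y id $     match 'id'
y id $     y id $        match 'y'
id $       id $          match 'id'
$          $             accept

The string is accepted.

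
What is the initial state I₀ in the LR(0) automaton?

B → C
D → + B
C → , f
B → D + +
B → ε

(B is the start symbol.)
{ [B → . C], [B → . D + +], [B → .], [B' → . B], [C → . , f], [D → . + B] }

First, augment the grammar with B' → B
I₀ = CLOSURE({ [B' → . B] }):
  [B' → . B] has the dot before B: add [B → . C], [B → . D + +], [B → .]
  [B → . C] has the dot before C: add [C → . , f]
  [B → . D + +] has the dot before D: add [D → . + B]
No further items can be added.

I₀ = { [B → . C], [B → . D + +], [B → .], [B' → . B], [C → . , f], [D → . + B] }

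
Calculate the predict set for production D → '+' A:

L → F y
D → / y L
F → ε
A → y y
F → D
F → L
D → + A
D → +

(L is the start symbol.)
{ '+' }

PREDICT(D → '+' A) = (FIRST(RHS) \ {ε}) ∪ (FOLLOW(D) if ε ∈ FIRST(RHS), i.e. RHS ⇒* ε)
FIRST('+' A) = { '+' }
ε ∉ FIRST('+' A), so FOLLOW(D) is not added.
PREDICT(D → '+' A) = { '+' }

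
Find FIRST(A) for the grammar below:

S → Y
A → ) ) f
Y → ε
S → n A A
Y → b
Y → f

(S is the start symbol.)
{ ')' }

From A → ) ) f:
  - ')' is a terminal: add ')' and stop

Collecting: FIRST(A) = { ')' }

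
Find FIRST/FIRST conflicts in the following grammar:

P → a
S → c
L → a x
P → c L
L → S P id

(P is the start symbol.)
No FIRST/FIRST conflicts.

FIRST sets of the non-terminals at (or reachable through a nullable prefix from) the front of some alternative:
  FIRST(S) = { 'c' }

Productions for P:
  P → a: FIRST = { 'a' }
  P → c L: FIRST = { 'c' }
Productions for L:
  L → a x: FIRST = { 'a' }
  L → S P id: FIRST = { 'c' }
S has only one production, so no FIRST/FIRST conflict is possible there.

All alternatives of each non-terminal have pairwise disjoint FIRST sets.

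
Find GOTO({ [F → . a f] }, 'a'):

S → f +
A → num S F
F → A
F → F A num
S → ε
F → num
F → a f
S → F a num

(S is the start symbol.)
{ [F → a . f] }

GOTO(I, 'a') = CLOSURE({ [A → αX.β] : [A → α.Xβ] ∈ I, X = 'a' })

Items with dot before 'a', with the dot advanced:
  [F → . a f] → [F → a . f]
Closure adds nothing (no advanced item has the dot before a non-terminal).

GOTO = { [F → a . f] }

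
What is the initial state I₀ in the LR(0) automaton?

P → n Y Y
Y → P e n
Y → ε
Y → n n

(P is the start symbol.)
First, augment the grammar with P' → P
I₀ = CLOSURE({ [P' → . P] }):
  [P' → . P] has the dot before P: add [P → . n Y Y]
No further items can be added.

I₀ = { [P → . n Y Y], [P' → . P] }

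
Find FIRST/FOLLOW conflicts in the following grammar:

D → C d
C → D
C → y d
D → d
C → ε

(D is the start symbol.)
Yes. C → D with FOLLOW(C) on { 'd' }

Nullable non-terminals: C.
FIRST sets used below: FIRST(D) = { 'd', 'y' }

C: nullable alternative(s) C → ε; FOLLOW(C) = { 'd' }
  C → D: FIRST \ {ε} = { 'd', 'y' } — overlaps FOLLOW(C) on { 'd' }: CONFLICT
  C → y d: FIRST \ {ε} = { 'y' } — disjoint from FOLLOW(C)
  C → ε: FIRST \ {ε} = { } — this is the only nullable alternative, skip

D has no nullable alternative, so no FIRST/FOLLOW check is needed there.

So the grammar has 1 FIRST/FOLLOW conflict (marked CONFLICT above).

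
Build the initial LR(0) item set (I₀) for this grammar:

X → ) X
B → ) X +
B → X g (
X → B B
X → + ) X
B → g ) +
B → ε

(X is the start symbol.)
First, augment the grammar with X' → X
I₀ = CLOSURE({ [X' → . X] }):
  [X' → . X] has the dot before X: add [X → . ) X], [X → . B B], [X → . + ) X]
  [X → . B B] has the dot before B: add [B → . ) X +], [B → . X g (], [B → . g ) +], [B → .]
No further items can be added.

I₀ = { [B → . ) X +], [B → . X g (], [B → . g ) +], [B → .], [X → . ) X], [X → . + ) X], [X → . B B], [X' → . X] }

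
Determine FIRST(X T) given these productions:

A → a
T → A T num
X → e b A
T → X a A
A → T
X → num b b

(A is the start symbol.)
FIRST sets of the non-terminals involved (from the grammar, by fixed-point iteration):
  FIRST(X) = { 'e', 'num' }

To compute FIRST(X T), process the symbols left to right:
Symbol X is a non-terminal. Add FIRST(X) \ {ε} = { 'e', 'num' }
X is not nullable (ε ∉ FIRST(X)), so stop here.
FIRST(X T) = { 'e', 'num' }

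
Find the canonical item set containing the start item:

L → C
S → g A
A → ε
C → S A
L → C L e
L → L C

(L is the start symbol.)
{ [C → . S A], [L → . C L e], [L → . C], [L → . L C], [L' → . L], [S → . g A] }

First, augment the grammar with L' → L
I₀ = CLOSURE({ [L' → . L] }):
  [L' → . L] has the dot before L: add [L → . C], [L → . C L e], [L → . L C]
  [L → . C] has the dot before C: add [C → . S A]
  [C → . S A] has the dot before S: add [S → . g A]
No further items can be added.

I₀ = { [C → . S A], [L → . C L e], [L → . C], [L → . L C], [L' → . L], [S → . g A] }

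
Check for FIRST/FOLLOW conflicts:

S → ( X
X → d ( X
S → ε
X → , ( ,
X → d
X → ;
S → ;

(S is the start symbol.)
No FIRST/FOLLOW conflicts.

A FIRST/FOLLOW conflict occurs when a non-terminal N has a nullable alternative N → β (β ⇒* ε) and another alternative N → α with FIRST(α) ∩ FOLLOW(N) ≠ ∅: on such a lookahead the parser cannot decide between expanding α and letting N vanish via β.

Nullable non-terminals: S.

S: nullable alternative(s) S → ε; FOLLOW(S) = { $ }
  S → ( X: FIRST \ {ε} = { '(' } — disjoint from FOLLOW(S)
  S → ε: FIRST \ {ε} = { } — this is the only nullable alternative, skip
  S → ;: FIRST \ {ε} = { ';' } — disjoint from FOLLOW(S)

X has no nullable alternative, so no FIRST/FOLLOW check is needed there.

No FIRST/FOLLOW conflicts found.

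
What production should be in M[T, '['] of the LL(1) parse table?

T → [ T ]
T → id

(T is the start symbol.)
To find M[T, '['], we find productions for T where '[' is in the predict set (PREDICT(N → α) = (FIRST(α) \ {ε}) ∪ (FOLLOW(N) if α ⇒* ε)).

T → [ T ]: PREDICT = { '[' }
  '[' is in predict set, so this production goes in M[T, '[']
T → id: PREDICT = { 'id' }

M[T, '['] = T → [ T ]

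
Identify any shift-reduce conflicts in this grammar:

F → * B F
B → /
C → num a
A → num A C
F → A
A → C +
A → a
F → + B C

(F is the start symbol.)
No shift-reduce conflicts

A shift-reduce conflict occurs when an LR(0) state has both:
  - a complete (reduce) item [A → α .] (dot at the end), and
  - a shift item [B → β . c γ] (dot before a terminal).

Augment with F' → F and build the canonical LR(0) collection (I0 = CLOSURE({[F' → . F]}), then GOTO on every symbol after a dot until no new states appear). It has 19 states:
  I0: { [A → . C +], [A → . a], [A → . num A C], [C → . num a], [F → . * B F], [F → . + B C], [F → . A], [F' → . F] }  — shift
  I1: { [B → . /], [F → * . B F] }  — shift
  I2: { [B → . /], [F → + . B C] }  — shift
  I3: { [F → A .] }  — reduce
  I4: { [A → C . +] }  — shift
  I5: { [F' → F .] }  — accept
  I6: { [A → a .] }  — reduce
  I7: { [A → . C +], [A → . a], [A → . num A C], [A → num . A C], [C → . num a], [C → num . a] }  — shift
  I8: { [A → num A . C], [C → . num a] }  — shift
  I9: { [A → a .], [C → num a .] }  — 2 reduces
  I10: { [A → num A C .] }  — reduce
  I11: { [C → num . a] }  — shift
  I12: { [C → num a .] }  — reduce
  I13: { [A → C + .] }  — reduce
  I14: { [B → / .] }  — reduce
  I15: { [C → . num a], [F → + B . C] }  — shift
  I16: { [F → + B C .] }  — reduce
  I17: { [A → . C +], [A → . a], [A → . num A C], [C → . num a], [F → * B . F], [F → . * B F], [F → . + B C], [F → . A] }  — shift
  I18: { [F → * B F .] }  — reduce

No state contains both a complete item and a shift item.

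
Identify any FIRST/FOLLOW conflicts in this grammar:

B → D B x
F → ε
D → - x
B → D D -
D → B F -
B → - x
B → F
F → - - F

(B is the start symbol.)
Yes. B → D B x with FOLLOW(B) on { '-' }; B → D D '-' with FOLLOW(B) on { '-' }; B → '-' x with FOLLOW(B) on { '-' }; F → '-' '-' F with FOLLOW(F) on { '-' }

A FIRST/FOLLOW conflict occurs when a non-terminal N has a nullable alternative N → β (β ⇒* ε) and another alternative N → α with FIRST(α) ∩ FOLLOW(N) ≠ ∅: on such a lookahead the parser cannot decide between expanding α and letting N vanish via β.

Nullable non-terminals: B, F.
FIRST sets used below: FIRST(D) = { '-' }, FIRST(F) = { '-', ε }

B: nullable alternative(s) B → F; FOLLOW(B) = { $, '-', 'x' }
  B → D B x: FIRST \ {ε} = { '-' } — overlaps FOLLOW(B) on { '-' }: CONFLICT
  B → D D -: FIRST \ {ε} = { '-' } — overlaps FOLLOW(B) on { '-' }: CONFLICT
  B → - x: FIRST \ {ε} = { '-' } — overlaps FOLLOW(B) on { '-' }: CONFLICT
  B → F: FIRST \ {ε} = { '-' } — this is the only nullable alternative, skip

F: nullable alternative(s) F → ε; FOLLOW(F) = { $, '-', 'x' }
  F → ε: FIRST \ {ε} = { } — this is the only nullable alternative, skip
  F → - - F: FIRST \ {ε} = { '-' } — overlaps FOLLOW(F) on { '-' }: CONFLICT

D has no nullable alternative, so no FIRST/FOLLOW check is needed there.

So the grammar has 4 FIRST/FOLLOW conflicts (marked CONFLICT above).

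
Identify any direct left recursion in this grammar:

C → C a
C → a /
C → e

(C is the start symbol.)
Direct left recursion occurs when N → N α for some non-terminal N (the right-hand side begins with the left-hand side itself).

C → C a: LEFT RECURSIVE (starts with C)
C → a /: starts with a
C → e: starts with e

The grammar has direct left recursion on: C.

Answer: Yes, C is left-recursive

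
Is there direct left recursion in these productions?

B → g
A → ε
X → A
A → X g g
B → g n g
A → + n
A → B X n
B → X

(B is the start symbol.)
Direct left recursion occurs when N → N α for some non-terminal N (the right-hand side begins with the left-hand side itself).

B → g: starts with g
A → ε: starts with ε
X → A: starts with A
A → X g g: starts with X
B → g n g: starts with g
A → + n: starts with '+'
A → B X n: starts with B
B → X: starts with X

No direct left recursion found.

Answer: No direct left recursion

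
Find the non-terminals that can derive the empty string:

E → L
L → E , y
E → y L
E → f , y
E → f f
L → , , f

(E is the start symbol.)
There are no ε-productions, so no non-terminal can derive ε.
No non-terminals are nullable.

Answer: None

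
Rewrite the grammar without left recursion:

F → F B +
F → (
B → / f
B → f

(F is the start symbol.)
F is directly left-recursive. The standard transformation for
  A → A α₁ | ... | A α_m | β₁ | ... | β_n
is
  A  → β₁ A' | ... | β_n A'
  A' → α₁ A' | ... | α_m A' | ε

F → ( becomes F → ( F'
F → F B + becomes F' → B + F'
Add F' → ε

Productions for other non-terminals are unchanged:
  B → / f
  B → f

Resulting grammar:
F → ( F'
F' → B + F'
F' → ε
B → / f
B → f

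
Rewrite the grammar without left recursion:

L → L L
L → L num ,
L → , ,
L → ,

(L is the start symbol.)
L → , , L'
L → , L'
L' → L L'
L' → num , L'
L' → ε

L is directly left-recursive. The standard transformation for
  A → A α₁ | ... | A α_m | β₁ | ... | β_n
is
  A  → β₁ A' | ... | β_n A'
  A' → α₁ A' | ... | α_m A' | ε

L → , , becomes L → , , L'
L → , becomes L → , L'
L → L L becomes L' → L L'
L → L num , becomes L' → num , L'
Add L' → ε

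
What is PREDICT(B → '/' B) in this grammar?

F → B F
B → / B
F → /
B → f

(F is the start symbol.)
PREDICT(B → '/' B) = (FIRST(RHS) \ {ε}) ∪ (FOLLOW(B) if ε ∈ FIRST(RHS), i.e. RHS ⇒* ε)
FIRST('/' B) = { '/' }
ε ∉ FIRST('/' B), so FOLLOW(B) is not added.
PREDICT(B → '/' B) = { '/' }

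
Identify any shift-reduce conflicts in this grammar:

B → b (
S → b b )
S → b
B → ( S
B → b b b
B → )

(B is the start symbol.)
Augment with B' → B and build the canonical LR(0) collection (I0 = CLOSURE({[B' → . B]}), then GOTO on every symbol after a dot until no new states appear). It has 12 states:
  I0: { [B → . ( S], [B → . )], [B → . b (], [B → . b b b], [B' → . B] }  — shift
  I1: { [B → ( . S], [S → . b b )], [S → . b] }  — shift
  I2: { [B → ) .] }  — reduce
  I3: { [B' → B .] }  — accept
  I4: { [B → b . (], [B → b . b b] }  — shift
  I5: { [B → b ( .] }  — reduce
  I6: { [B → b b . b] }  — shift
  I7: { [B → b b b .] }  — reduce
  I8: { [B → ( S .] }  — reduce
  I9: { [S → b . b )], [S → b .] }  — shift, reduce
  I10: { [S → b b . )] }  — shift
  I11: { [S → b b ) .] }  — reduce

I9 contains reduce item [S → b .] and shift item [S → b . b )] — shift-reduce conflict.

Answer: Yes — I9: [S → b .] vs [S → b . b )]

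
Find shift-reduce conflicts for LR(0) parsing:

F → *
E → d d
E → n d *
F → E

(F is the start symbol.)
A shift-reduce conflict occurs when an LR(0) state has both:
  - a complete (reduce) item [A → α .] (dot at the end), and
  - a shift item [B → β . c γ] (dot before a terminal).

Augment with F' → F and build the canonical LR(0) collection (I0 = CLOSURE({[F' → . F]}), then GOTO on every symbol after a dot until no new states appear). It has 9 states:
  I0: { [E → . d d], [E → . n d *], [F → . *], [F → . E], [F' → . F] }  — shift
  I1: { [F → * .] }  — reduce
  I2: { [F → E .] }  — reduce
  I3: { [F' → F .] }  — accept
  I4: { [E → d . d] }  — shift
  I5: { [E → n . d *] }  — shift
  I6: { [E → n d . *] }  — shift
  I7: { [E → n d * .] }  — reduce
  I8: { [E → d d .] }  — reduce

No state contains both a complete item and a shift item.

Answer: No shift-reduce conflicts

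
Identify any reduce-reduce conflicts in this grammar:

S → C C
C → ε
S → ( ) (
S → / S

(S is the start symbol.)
No reduce-reduce conflicts

Augment with S' → S and build the canonical LR(0) collection (I0 = CLOSURE({[S' → . S]}), then GOTO on every symbol after a dot until no new states appear). It has 9 states:
  I0: { [C → .], [S → . ( ) (], [S → . / S], [S → . C C], [S' → . S] }  — shift, reduce
  I1: { [S → ( . ) (] }  — shift
  I2: { [C → .], [S → . ( ) (], [S → . / S], [S → . C C], [S → / . S] }  — shift, reduce
  I3: { [C → .], [S → C . C] }  — reduce
  I4: { [S' → S .] }  — accept
  I5: { [S → C C .] }  — reduce
  I6: { [S → / S .] }  — reduce
  I7: { [S → ( ) . (] }  — shift
  I8: { [S → ( ) ( .] }  — reduce

No state contains more than one complete item.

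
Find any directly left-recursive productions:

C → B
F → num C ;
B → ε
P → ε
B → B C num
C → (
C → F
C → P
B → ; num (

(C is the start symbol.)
Direct left recursion occurs when N → N α for some non-terminal N (the right-hand side begins with the left-hand side itself).

C → B: starts with B
F → num C ;: starts with num
B → ε: starts with ε
P → ε: starts with ε
B → B C num: LEFT RECURSIVE (starts with B)
C → (: starts with '('
C → F: starts with F
C → P: starts with P
B → ; num (: starts with ';'

The grammar has direct left recursion on: B.

Answer: Yes, B is left-recursive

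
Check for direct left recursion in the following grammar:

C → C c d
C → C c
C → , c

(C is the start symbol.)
Direct left recursion occurs when N → N α for some non-terminal N (the right-hand side begins with the left-hand side itself).

C → C c d: LEFT RECURSIVE (starts with C)
C → C c: LEFT RECURSIVE (starts with C)
C → , c: starts with ','

The grammar has direct left recursion on: C.

Answer: Yes, C is left-recursive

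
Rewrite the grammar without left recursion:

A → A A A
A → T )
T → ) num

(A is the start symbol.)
A is directly left-recursive. The standard transformation for
  A → A α₁ | ... | A α_m | β₁ | ... | β_n
is
  A  → β₁ A' | ... | β_n A'
  A' → α₁ A' | ... | α_m A' | ε

A → T ) becomes A → T ) A'
A → A A A becomes A' → A A A'
Add A' → ε

Productions for other non-terminals are unchanged:
  T → ) num

Resulting grammar:
A → T ) A'
A' → A A A'
A' → ε
T → ) num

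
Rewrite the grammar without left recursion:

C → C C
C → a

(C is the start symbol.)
C is directly left-recursive. The standard transformation for
  A → A α₁ | ... | A α_m | β₁ | ... | β_n
is
  A  → β₁ A' | ... | β_n A'
  A' → α₁ A' | ... | α_m A' | ε

C → a becomes C → a C'
C → C C becomes C' → C C'
Add C' → ε

Resulting grammar:
C → a C'
C' → C C'
C' → ε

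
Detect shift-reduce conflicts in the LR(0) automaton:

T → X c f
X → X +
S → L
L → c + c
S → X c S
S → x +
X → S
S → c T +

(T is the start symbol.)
No shift-reduce conflicts

Augment with T' → T and build the canonical LR(0) collection (I0 = CLOSURE({[T' → . T]}), then GOTO on every symbol after a dot until no new states appear). It has 18 states:
  I0: { [L → . c + c], [S → . L], [S → . X c S], [S → . c T +], [S → . x +], [T → . X c f], [T' → . T], [X → . S], [X → . X +] }  — shift
  I1: { [S → L .] }  — reduce
  I2: { [X → S .] }  — reduce
  I3: { [T' → T .] }  — accept
  I4: { [S → X . c S], [T → X . c f], [X → X . +] }  — shift
  I5: { [L → . c + c], [L → c . + c], [S → . L], [S → . X c S], [S → . c T +], [S → . x +], [S → c . T +], [T → . X c f], [X → . S], [X → . X +] }  — shift
  I6: { [S → x . +] }  — shift
  I7: { [S → x + .] }  — reduce
  I8: { [L → c + . c] }  — shift
  I9: { [S → c T . +] }  — shift
  I10: { [S → c T + .] }  — reduce
  I11: { [L → c + c .] }  — reduce
  I12: { [X → X + .] }  — reduce
  I13: { [L → . c + c], [S → . L], [S → . X c S], [S → . c T +], [S → . x +], [S → X c . S], [T → X c . f], [X → . S], [X → . X +] }  — shift
  I14: { [S → X c S .], [X → S .] }  — 2 reduces
  I15: { [S → X . c S], [X → X . +] }  — shift
  I16: { [T → X c f .] }  — reduce
  I17: { [L → . c + c], [S → . L], [S → . X c S], [S → . c T +], [S → . x +], [S → X c . S], [X → . S], [X → . X +] }  — shift

No state contains both a complete item and a shift item.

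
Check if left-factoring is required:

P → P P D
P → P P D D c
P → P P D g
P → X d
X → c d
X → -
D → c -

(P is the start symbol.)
Left-factoring is needed when two productions for the same non-terminal
share a common prefix on the right-hand side.

Productions for P:
  P → P P D
  P → P P D D c
  P → P P D g
  P → X d
Productions for X:
  X → c d
  X → -

Found common prefix 'P P D' in productions for P

Answer: Yes, P has productions with common prefix 'P P D'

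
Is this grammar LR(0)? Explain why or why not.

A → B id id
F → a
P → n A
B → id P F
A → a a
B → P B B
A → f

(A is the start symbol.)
Augment with A' → A and build the canonical LR(0) collection (I0 = CLOSURE({[A' → . A]}), then GOTO on every symbol after a dot until no new states appear). It has 17 states:
  I0: { [A → . B id id], [A → . a a], [A → . f], [A' → . A], [B → . P B B], [B → . id P F], [P → . n A] }  — shift
  I1: { [A' → A .] }  — accept
  I2: { [A → B . id id] }  — shift
  I3: { [B → . P B B], [B → . id P F], [B → P . B B], [P → . n A] }  — shift
  I4: { [A → a . a] }  — shift
  I5: { [A → f .] }  — reduce
  I6: { [B → id . P F], [P → . n A] }  — shift
  I7: { [A → . B id id], [A → . a a], [A → . f], [B → . P B B], [B → . id P F], [P → . n A], [P → n . A] }  — shift
  I8: { [P → n A .] }  — reduce
  I9: { [B → id P . F], [F → . a] }  — shift
  I10: { [B → id P F .] }  — reduce
  I11: { [F → a .] }  — reduce
  I12: { [A → a a .] }  — reduce
  I13: { [B → . P B B], [B → . id P F], [B → P B . B], [P → . n A] }  — shift
  I14: { [B → P B B .] }  — reduce
  I15: { [A → B id . id] }  — shift
  I16: { [A → B id id .] }  — reduce

Every state is either a pure shift/goto state or contains exactly one complete item and nothing to shift — no conflicts. The grammar is LR(0).

Answer: Yes, the grammar is LR(0)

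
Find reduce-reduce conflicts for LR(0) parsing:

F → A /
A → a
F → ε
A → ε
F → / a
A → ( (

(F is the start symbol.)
Augment with F' → F and build the canonical LR(0) collection (I0 = CLOSURE({[F' → . F]}), then GOTO on every symbol after a dot until no new states appear). It has 9 states:
  I0: { [A → . ( (], [A → . a], [A → .], [F → . / a], [F → . A /], [F → .], [F' → . F] }  — shift, 2 reduces
  I1: { [A → ( . (] }  — shift
  I2: { [F → / . a] }  — shift
  I3: { [F → A . /] }  — shift
  I4: { [F' → F .] }  — accept
  I5: { [A → a .] }  — reduce
  I6: { [F → A / .] }  — reduce
  I7: { [F → / a .] }  — reduce
  I8: { [A → ( ( .] }  — reduce

I0 contains complete items [A → .], [F → .] — reduce-reduce conflict.

Answer: Yes — I0: [A → .] vs [F → .]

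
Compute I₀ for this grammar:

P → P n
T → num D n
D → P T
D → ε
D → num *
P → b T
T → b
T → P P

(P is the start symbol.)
First, augment the grammar with P' → P
I₀ = CLOSURE({ [P' → . P] }):
  [P' → . P] has the dot before P: add [P → . P n], [P → . b T]
No further items can be added.

I₀ = { [P → . P n], [P → . b T], [P' → . P] }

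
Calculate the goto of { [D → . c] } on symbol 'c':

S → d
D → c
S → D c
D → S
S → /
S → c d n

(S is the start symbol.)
GOTO(I, 'c') = CLOSURE({ [A → αX.β] : [A → α.Xβ] ∈ I, X = 'c' })

Items with dot before 'c', with the dot advanced:
  [D → . c] → [D → c .]
Closure adds nothing (no advanced item has the dot before a non-terminal).

GOTO = { [D → c .] }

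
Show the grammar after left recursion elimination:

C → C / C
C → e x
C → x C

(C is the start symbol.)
C → e x C'
C → x C C'
C' → / C C'
C' → ε

C is directly left-recursive. The standard transformation for
  A → A α₁ | ... | A α_m | β₁ | ... | β_n
is
  A  → β₁ A' | ... | β_n A'
  A' → α₁ A' | ... | α_m A' | ε

C → e x becomes C → e x C'
C → x C becomes C → x C C'
C → C / C becomes C' → / C C'
Add C' → ε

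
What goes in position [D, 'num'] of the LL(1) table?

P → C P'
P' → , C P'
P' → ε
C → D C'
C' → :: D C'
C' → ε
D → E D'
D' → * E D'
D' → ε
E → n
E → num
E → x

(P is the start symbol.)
To find M[D, 'num'], we find productions for D where 'num' is in the predict set (PREDICT(N → α) = (FIRST(α) \ {ε}) ∪ (FOLLOW(N) if α ⇒* ε)).

Relevant sets:
  FIRST(E) = { 'n', 'num', 'x' }

D → E D': PREDICT = { 'n', 'num', 'x' }
  'num' is in predict set, so this production goes in M[D, 'num']

M[D, 'num'] = D → E D'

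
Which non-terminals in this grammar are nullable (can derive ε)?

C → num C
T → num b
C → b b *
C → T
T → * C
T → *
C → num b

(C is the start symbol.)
None

There are no ε-productions, so no non-terminal can derive ε.
No non-terminals are nullable.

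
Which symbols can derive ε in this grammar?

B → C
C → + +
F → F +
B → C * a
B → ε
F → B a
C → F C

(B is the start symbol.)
ε-productions: B → ε
So B is immediately nullable.
No further non-terminal can be added: every production for the remaining non-terminals contains a terminal or a non-nullable non-terminal.
Nullable = { 'B' }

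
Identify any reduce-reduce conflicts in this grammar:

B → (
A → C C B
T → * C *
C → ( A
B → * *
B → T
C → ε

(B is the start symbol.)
Augment with B' → B and build the canonical LR(0) collection (I0 = CLOSURE({[B' → . B]}), then GOTO on every symbol after a dot until no new states appear). It has 13 states:
  I0: { [B → . (], [B → . * *], [B → . T], [B' → . B], [T → . * C *] }  — shift
  I1: { [B → ( .] }  — reduce
  I2: { [B → * . *], [C → . ( A], [C → .], [T → * . C *] }  — shift, reduce
  I3: { [B' → B .] }  — accept
  I4: { [B → T .] }  — reduce
  I5: { [A → . C C B], [C → ( . A], [C → . ( A], [C → .] }  — shift, reduce
  I6: { [B → * * .] }  — reduce
  I7: { [T → * C . *] }  — shift
  I8: { [T → * C * .] }  — reduce
  I9: { [C → ( A .] }  — reduce
  I10: { [A → C . C B], [C → . ( A], [C → .] }  — shift, reduce
  I11: { [A → C C . B], [B → . (], [B → . * *], [B → . T], [T → . * C *] }  — shift
  I12: { [A → C C B .] }  — reduce

No state contains more than one complete item.

Answer: No reduce-reduce conflicts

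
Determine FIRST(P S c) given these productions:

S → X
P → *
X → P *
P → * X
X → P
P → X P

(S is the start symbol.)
FIRST sets of the non-terminals involved (from the grammar, by fixed-point iteration):
  FIRST(P) = { '*' }

To compute FIRST(P S c), process the symbols left to right:
Symbol P is a non-terminal. Add FIRST(P) \ {ε} = { '*' }
P is not nullable (ε ∉ FIRST(P)), so stop here.
FIRST(P S c) = { '*' }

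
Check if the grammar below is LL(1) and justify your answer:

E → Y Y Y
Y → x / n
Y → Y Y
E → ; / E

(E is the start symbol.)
No. Predict set conflict for Y: { 'x' }

Relevant sets:
  FIRST(Y) = { 'x' }

For E:
  PREDICT(E → Y Y Y) = { 'x' }
  PREDICT(E → ';' '/' E) = { ';' }
For Y:
  PREDICT(Y → x '/' n) = { 'x' }
  PREDICT(Y → Y Y) = { 'x' }

Conflict found: Predict set conflict for Y: { 'x' }
The grammar is NOT LL(1).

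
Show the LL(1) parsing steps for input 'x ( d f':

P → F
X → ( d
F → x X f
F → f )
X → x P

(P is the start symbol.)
Stack is shown with the top on the left.

Stack    Input      Action
--------------------------
P $      x ( d f $  output P → F
F $      x ( d f $  output F → x X f
x X f $  x ( d f $  match 'x'
X f $    ( d f $    output X → ( d
( d f $  ( d f $    match '('
d f $    d f $      match 'd'
f $      f $        match 'f'
$        $          accept

The string is accepted.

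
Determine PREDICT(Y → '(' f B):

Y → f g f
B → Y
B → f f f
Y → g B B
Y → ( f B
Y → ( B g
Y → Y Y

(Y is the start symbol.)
PREDICT(Y → '(' f B) = (FIRST(RHS) \ {ε}) ∪ (FOLLOW(Y) if ε ∈ FIRST(RHS), i.e. RHS ⇒* ε)
FIRST('(' f B) = { '(' }
ε ∉ FIRST('(' f B), so FOLLOW(Y) is not added.
PREDICT(Y → '(' f B) = { '(' }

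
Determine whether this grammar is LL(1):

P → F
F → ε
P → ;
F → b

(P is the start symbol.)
Yes, the grammar is LL(1).

Relevant sets:
  FIRST(F) = { 'b', ε }
  FOLLOW(P) = { $ }
  FOLLOW(F) = { $ }

For P:
  PREDICT(P → F) = { $, 'b' }
  PREDICT(P → ';') = { ';' }
For F:
  PREDICT(F → ε) = { $ }
  PREDICT(F → b) = { 'b' }

All predict sets are disjoint. The grammar IS LL(1).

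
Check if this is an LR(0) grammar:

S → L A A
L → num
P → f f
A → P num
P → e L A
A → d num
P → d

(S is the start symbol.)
Augment with S' → S and build the canonical LR(0) collection (I0 = CLOSURE({[S' → . S]}), then GOTO on every symbol after a dot until no new states appear). It has 15 states:
  I0: { [L → . num], [S → . L A A], [S' → . S] }  — shift
  I1: { [A → . P num], [A → . d num], [P → . d], [P → . e L A], [P → . f f], [S → L . A A] }  — shift
  I2: { [S' → S .] }  — accept
  I3: { [L → num .] }  — reduce
  I4: { [A → . P num], [A → . d num], [P → . d], [P → . e L A], [P → . f f], [S → L A . A] }  — shift
  I5: { [A → P . num] }  — shift
  I6: { [A → d . num], [P → d .] }  — shift, reduce
  I7: { [L → . num], [P → e . L A] }  — shift
  I8: { [P → f . f] }  — shift
  I9: { [P → f f .] }  — reduce
  I10: { [A → . P num], [A → . d num], [P → . d], [P → . e L A], [P → . f f], [P → e L . A] }  — shift
  I11: { [P → e L A .] }  — reduce
  I12: { [A → d num .] }  — reduce
  I13: { [A → P num .] }  — reduce
  I14: { [S → L A A .] }  — reduce

Conflict in state I6:
  Shift-reduce conflict between [P → d .] and [A → d . num]
So the grammar is NOT LR(0).

Answer: No. Shift-reduce conflict between [P → d .] and [A → d . num]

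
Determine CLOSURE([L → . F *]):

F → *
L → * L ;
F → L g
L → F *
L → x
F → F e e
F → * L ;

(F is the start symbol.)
Start with: [L → . F *]
  [L → . F *] has the dot before F: add [F → . *], [F → . L g], [F → . F e e], [F → . * L ;]
  [F → . L g] has the dot before L: add [L → . * L ;], [L → . x]
No further items can be added.

CLOSURE = { [F → . * L ;], [F → . *], [F → . F e e], [F → . L g], [L → . * L ;], [L → . F *], [L → . x] }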